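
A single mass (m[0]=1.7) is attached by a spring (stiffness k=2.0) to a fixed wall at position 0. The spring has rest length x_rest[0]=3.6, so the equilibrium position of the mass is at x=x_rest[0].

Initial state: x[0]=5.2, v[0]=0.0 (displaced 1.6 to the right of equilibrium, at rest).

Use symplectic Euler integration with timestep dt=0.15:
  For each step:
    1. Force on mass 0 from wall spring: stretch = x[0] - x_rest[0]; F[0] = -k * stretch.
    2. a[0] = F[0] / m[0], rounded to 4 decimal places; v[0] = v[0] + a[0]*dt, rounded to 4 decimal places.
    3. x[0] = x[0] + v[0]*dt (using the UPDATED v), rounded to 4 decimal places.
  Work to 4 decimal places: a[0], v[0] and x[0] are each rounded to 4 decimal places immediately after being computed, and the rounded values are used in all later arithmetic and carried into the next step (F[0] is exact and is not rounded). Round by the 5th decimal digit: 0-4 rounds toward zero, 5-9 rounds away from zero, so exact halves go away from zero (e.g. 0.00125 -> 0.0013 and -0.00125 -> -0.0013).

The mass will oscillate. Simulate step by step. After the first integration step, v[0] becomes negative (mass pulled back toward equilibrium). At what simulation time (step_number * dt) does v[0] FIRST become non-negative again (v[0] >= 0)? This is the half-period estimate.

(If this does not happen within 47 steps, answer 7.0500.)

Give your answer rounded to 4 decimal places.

Step 0: x=[5.2000] v=[0.0000]
Step 1: x=[5.1576] v=[-0.2824]
Step 2: x=[5.0740] v=[-0.5573]
Step 3: x=[4.9514] v=[-0.8174]
Step 4: x=[4.7930] v=[-1.0559]
Step 5: x=[4.6030] v=[-1.2664]
Step 6: x=[4.3865] v=[-1.4434]
Step 7: x=[4.1492] v=[-1.5822]
Step 8: x=[3.8973] v=[-1.6791]
Step 9: x=[3.6376] v=[-1.7316]
Step 10: x=[3.3769] v=[-1.7382]
Step 11: x=[3.1221] v=[-1.6988]
Step 12: x=[2.8799] v=[-1.6145]
Step 13: x=[2.6568] v=[-1.4874]
Step 14: x=[2.4587] v=[-1.3210]
Step 15: x=[2.2908] v=[-1.1196]
Step 16: x=[2.1575] v=[-0.8886]
Step 17: x=[2.0624] v=[-0.6340]
Step 18: x=[2.0080] v=[-0.3627]
Step 19: x=[1.9957] v=[-0.0818]
Step 20: x=[2.0259] v=[0.2013]
First v>=0 after going negative at step 20, time=3.0000

Answer: 3.0000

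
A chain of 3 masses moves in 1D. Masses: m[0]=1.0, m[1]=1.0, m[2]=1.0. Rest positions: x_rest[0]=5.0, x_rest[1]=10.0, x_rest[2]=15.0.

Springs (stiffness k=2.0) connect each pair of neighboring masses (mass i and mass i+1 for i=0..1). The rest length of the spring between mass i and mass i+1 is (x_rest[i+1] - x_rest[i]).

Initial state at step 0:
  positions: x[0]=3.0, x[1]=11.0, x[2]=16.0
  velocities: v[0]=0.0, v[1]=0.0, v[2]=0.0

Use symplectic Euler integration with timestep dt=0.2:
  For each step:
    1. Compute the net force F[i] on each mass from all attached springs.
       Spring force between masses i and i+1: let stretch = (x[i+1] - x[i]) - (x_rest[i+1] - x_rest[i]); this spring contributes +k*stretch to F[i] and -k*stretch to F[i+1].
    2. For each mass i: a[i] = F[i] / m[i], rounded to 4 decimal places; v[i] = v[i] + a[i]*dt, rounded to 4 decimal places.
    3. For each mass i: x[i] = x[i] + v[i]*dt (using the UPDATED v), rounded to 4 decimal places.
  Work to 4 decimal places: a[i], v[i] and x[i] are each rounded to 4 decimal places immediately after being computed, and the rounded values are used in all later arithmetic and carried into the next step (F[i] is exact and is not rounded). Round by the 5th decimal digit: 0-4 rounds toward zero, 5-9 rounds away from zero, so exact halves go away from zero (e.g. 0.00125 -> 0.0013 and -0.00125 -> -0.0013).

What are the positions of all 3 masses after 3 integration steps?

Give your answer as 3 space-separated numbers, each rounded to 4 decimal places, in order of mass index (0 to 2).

Answer: 4.2557 9.8342 15.9101

Derivation:
Step 0: x=[3.0000 11.0000 16.0000] v=[0.0000 0.0000 0.0000]
Step 1: x=[3.2400 10.7600 16.0000] v=[1.2000 -1.2000 0.0000]
Step 2: x=[3.6816 10.3376 15.9808] v=[2.2080 -2.1120 -0.0960]
Step 3: x=[4.2557 9.8342 15.9101] v=[2.8704 -2.5171 -0.3533]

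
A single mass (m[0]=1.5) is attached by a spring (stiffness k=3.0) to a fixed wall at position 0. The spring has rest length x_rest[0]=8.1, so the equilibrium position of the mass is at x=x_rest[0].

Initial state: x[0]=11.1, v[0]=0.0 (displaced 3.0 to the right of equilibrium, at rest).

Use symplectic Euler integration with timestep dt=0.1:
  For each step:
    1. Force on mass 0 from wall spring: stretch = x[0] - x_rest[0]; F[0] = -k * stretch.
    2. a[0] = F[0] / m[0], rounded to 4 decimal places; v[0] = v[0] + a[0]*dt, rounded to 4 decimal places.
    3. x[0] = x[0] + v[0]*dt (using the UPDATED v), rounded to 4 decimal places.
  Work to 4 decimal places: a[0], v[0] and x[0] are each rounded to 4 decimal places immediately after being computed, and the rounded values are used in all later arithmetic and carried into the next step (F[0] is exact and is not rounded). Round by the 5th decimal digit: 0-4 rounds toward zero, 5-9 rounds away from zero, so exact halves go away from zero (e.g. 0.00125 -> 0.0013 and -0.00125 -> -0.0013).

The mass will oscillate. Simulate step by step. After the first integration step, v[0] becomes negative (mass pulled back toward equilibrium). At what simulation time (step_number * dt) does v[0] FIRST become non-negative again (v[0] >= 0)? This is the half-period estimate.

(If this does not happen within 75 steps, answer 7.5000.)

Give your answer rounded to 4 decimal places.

Answer: 2.3000

Derivation:
Step 0: x=[11.1000] v=[0.0000]
Step 1: x=[11.0400] v=[-0.6000]
Step 2: x=[10.9212] v=[-1.1880]
Step 3: x=[10.7460] v=[-1.7522]
Step 4: x=[10.5179] v=[-2.2814]
Step 5: x=[10.2414] v=[-2.7650]
Step 6: x=[9.9221] v=[-3.1933]
Step 7: x=[9.5663] v=[-3.5577]
Step 8: x=[9.1812] v=[-3.8510]
Step 9: x=[8.7745] v=[-4.0672]
Step 10: x=[8.3543] v=[-4.2021]
Step 11: x=[7.9290] v=[-4.2530]
Step 12: x=[7.5071] v=[-4.2188]
Step 13: x=[7.0971] v=[-4.1002]
Step 14: x=[6.7071] v=[-3.8996]
Step 15: x=[6.3450] v=[-3.6210]
Step 16: x=[6.0180] v=[-3.2700]
Step 17: x=[5.7326] v=[-2.8536]
Step 18: x=[5.4946] v=[-2.3801]
Step 19: x=[5.3087] v=[-1.8590]
Step 20: x=[5.1786] v=[-1.3007]
Step 21: x=[5.1070] v=[-0.7164]
Step 22: x=[5.0952] v=[-0.1178]
Step 23: x=[5.1435] v=[0.4832]
First v>=0 after going negative at step 23, time=2.3000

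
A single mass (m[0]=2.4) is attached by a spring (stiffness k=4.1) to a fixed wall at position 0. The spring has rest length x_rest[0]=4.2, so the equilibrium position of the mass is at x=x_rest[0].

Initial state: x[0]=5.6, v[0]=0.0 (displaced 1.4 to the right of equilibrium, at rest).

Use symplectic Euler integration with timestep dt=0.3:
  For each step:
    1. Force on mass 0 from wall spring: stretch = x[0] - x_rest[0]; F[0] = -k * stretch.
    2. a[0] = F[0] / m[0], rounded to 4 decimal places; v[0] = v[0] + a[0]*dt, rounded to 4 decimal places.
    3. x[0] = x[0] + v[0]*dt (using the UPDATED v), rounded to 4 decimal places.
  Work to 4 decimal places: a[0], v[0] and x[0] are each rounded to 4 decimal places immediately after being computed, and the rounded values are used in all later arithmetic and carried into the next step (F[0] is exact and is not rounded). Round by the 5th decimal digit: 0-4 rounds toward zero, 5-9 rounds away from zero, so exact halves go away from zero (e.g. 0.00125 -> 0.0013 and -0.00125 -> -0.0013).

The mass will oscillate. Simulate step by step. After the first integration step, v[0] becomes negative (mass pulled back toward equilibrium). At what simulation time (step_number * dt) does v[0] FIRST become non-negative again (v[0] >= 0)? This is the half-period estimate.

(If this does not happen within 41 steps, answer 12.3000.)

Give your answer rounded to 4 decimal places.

Step 0: x=[5.6000] v=[0.0000]
Step 1: x=[5.3848] v=[-0.7175]
Step 2: x=[4.9874] v=[-1.3247]
Step 3: x=[4.4689] v=[-1.7282]
Step 4: x=[3.9091] v=[-1.8660]
Step 5: x=[3.3940] v=[-1.7169]
Step 6: x=[3.0029] v=[-1.3038]
Step 7: x=[2.7958] v=[-0.6903]
Step 8: x=[2.8046] v=[0.0293]
First v>=0 after going negative at step 8, time=2.4000

Answer: 2.4000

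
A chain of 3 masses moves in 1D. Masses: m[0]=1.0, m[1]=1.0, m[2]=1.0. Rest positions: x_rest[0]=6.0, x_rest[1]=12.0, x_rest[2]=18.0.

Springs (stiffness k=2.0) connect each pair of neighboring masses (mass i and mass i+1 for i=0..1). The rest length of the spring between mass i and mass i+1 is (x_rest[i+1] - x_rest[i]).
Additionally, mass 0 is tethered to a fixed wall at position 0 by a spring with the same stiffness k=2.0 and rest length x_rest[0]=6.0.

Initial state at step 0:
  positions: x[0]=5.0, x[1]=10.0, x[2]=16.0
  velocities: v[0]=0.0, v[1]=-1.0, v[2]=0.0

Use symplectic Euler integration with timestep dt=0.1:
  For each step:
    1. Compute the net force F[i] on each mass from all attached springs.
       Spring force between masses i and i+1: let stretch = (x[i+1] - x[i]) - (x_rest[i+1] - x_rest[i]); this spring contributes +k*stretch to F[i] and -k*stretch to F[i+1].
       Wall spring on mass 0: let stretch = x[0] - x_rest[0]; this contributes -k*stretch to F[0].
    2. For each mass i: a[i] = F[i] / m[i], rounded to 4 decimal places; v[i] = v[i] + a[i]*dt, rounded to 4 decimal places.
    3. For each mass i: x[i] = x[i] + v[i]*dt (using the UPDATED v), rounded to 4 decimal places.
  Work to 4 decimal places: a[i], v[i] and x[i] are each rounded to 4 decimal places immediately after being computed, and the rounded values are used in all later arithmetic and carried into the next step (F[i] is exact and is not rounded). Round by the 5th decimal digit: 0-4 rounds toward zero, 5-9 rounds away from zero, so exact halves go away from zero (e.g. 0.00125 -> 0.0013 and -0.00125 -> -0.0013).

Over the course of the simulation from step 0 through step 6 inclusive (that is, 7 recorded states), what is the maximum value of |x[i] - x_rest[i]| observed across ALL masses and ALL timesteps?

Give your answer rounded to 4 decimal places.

Step 0: x=[5.0000 10.0000 16.0000] v=[0.0000 -1.0000 0.0000]
Step 1: x=[5.0000 9.9200 16.0000] v=[0.0000 -0.8000 0.0000]
Step 2: x=[4.9984 9.8632 15.9984] v=[-0.0160 -0.5680 -0.0160]
Step 3: x=[4.9941 9.8318 15.9941] v=[-0.0427 -0.3139 -0.0430]
Step 4: x=[4.9867 9.8269 15.9866] v=[-0.0740 -0.0490 -0.0755]
Step 5: x=[4.9764 9.8484 15.9759] v=[-0.1033 0.2149 -0.1074]
Step 6: x=[4.9640 9.8950 15.9626] v=[-0.1242 0.4660 -0.1329]
Max displacement = 2.1731

Answer: 2.1731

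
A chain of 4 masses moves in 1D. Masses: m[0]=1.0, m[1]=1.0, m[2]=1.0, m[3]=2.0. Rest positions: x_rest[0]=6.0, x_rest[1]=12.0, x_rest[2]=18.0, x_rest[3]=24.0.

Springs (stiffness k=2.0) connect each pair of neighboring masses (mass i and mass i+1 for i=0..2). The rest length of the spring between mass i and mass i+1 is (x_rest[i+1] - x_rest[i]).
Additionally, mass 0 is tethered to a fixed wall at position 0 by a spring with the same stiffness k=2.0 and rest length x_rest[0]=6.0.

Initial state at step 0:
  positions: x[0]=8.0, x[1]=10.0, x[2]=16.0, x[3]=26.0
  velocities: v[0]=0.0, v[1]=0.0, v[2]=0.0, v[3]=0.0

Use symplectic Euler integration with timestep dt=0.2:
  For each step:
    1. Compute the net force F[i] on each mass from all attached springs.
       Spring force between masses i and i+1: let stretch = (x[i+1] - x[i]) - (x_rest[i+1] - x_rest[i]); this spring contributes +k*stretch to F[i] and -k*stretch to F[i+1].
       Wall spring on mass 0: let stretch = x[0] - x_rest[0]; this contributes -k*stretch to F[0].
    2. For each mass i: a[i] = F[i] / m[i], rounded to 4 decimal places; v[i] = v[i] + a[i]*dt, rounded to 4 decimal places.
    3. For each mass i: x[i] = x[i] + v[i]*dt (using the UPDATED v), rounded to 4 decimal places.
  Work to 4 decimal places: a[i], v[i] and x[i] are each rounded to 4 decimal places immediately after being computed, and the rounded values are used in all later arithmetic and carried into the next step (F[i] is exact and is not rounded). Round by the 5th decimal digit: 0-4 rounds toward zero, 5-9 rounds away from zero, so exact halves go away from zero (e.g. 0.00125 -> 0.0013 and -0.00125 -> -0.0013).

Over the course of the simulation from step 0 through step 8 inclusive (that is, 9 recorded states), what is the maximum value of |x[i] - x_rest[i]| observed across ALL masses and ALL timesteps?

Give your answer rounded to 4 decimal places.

Step 0: x=[8.0000 10.0000 16.0000 26.0000] v=[0.0000 0.0000 0.0000 0.0000]
Step 1: x=[7.5200 10.3200 16.3200 25.8400] v=[-2.4000 1.6000 1.6000 -0.8000]
Step 2: x=[6.6624 10.8960 16.9216 25.5392] v=[-4.2880 2.8800 3.0080 -1.5040]
Step 3: x=[5.6105 11.6154 17.7306 25.1337] v=[-5.2595 3.5968 4.0448 -2.0275]
Step 4: x=[4.5902 12.3436 18.6426 24.6721] v=[-5.1017 3.6409 4.5600 -2.3081]
Step 5: x=[3.8229 12.9554 19.5330 24.2093] v=[-3.8364 3.0591 4.4522 -2.3140]
Step 6: x=[3.4804 13.3628 20.2713 23.7994] v=[-1.7126 2.0371 3.6917 -2.0493]
Step 7: x=[3.6500 13.5323 20.7392 23.4884] v=[0.8482 0.8475 2.3395 -1.5549]
Step 8: x=[4.3182 13.4878 20.8505 23.3075] v=[3.3411 -0.2227 0.5564 -0.9047]
Max displacement = 2.8505

Answer: 2.8505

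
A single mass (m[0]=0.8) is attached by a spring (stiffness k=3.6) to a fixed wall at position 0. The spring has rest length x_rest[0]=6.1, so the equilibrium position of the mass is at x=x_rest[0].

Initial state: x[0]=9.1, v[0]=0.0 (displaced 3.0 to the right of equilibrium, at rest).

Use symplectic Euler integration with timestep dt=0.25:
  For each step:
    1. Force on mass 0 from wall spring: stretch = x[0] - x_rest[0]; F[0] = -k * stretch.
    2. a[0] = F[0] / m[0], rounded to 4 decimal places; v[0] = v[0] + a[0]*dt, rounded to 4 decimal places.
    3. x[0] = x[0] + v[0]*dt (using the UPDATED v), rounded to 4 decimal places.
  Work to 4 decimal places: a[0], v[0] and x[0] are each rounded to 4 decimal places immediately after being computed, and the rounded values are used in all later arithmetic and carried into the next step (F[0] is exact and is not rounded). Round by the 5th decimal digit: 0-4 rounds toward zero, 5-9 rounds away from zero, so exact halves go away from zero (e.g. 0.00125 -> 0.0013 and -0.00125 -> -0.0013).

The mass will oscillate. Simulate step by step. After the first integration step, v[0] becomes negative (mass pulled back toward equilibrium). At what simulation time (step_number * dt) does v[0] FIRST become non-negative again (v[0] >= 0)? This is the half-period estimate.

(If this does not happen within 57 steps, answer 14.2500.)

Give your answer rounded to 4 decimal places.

Step 0: x=[9.1000] v=[0.0000]
Step 1: x=[8.2563] v=[-3.3750]
Step 2: x=[6.8061] v=[-5.8009]
Step 3: x=[5.1573] v=[-6.5953]
Step 4: x=[3.7736] v=[-5.5348]
Step 5: x=[3.0442] v=[-2.9176]
Step 6: x=[3.1743] v=[0.5202]
First v>=0 after going negative at step 6, time=1.5000

Answer: 1.5000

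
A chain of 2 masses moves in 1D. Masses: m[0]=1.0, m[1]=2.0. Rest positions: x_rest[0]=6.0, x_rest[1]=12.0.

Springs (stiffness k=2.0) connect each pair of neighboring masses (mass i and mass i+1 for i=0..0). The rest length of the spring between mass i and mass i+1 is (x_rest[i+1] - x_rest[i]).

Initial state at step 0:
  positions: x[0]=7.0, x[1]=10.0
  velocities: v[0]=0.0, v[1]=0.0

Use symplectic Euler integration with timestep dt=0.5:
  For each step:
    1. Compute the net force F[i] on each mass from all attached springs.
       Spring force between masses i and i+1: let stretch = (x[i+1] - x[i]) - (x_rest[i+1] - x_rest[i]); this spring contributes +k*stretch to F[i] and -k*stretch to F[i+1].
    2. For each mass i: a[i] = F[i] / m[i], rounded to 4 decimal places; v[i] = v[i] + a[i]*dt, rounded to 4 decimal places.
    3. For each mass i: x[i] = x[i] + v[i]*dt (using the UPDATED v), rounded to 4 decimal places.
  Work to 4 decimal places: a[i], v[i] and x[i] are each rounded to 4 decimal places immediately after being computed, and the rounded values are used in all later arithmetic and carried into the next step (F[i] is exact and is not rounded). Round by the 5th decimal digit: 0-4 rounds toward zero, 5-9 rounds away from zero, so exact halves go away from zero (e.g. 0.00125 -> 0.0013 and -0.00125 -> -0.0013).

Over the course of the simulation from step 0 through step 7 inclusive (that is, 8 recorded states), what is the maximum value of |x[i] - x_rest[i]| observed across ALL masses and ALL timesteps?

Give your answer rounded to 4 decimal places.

Answer: 3.2187

Derivation:
Step 0: x=[7.0000 10.0000] v=[0.0000 0.0000]
Step 1: x=[5.5000 10.7500] v=[-3.0000 1.5000]
Step 2: x=[3.6250 11.6875] v=[-3.7500 1.8750]
Step 3: x=[2.7813 12.1094] v=[-1.6875 0.8438]
Step 4: x=[3.6016 11.6993] v=[1.6406 -0.8203]
Step 5: x=[5.4708 10.7647] v=[3.7383 -1.8692]
Step 6: x=[6.9869 10.0066] v=[3.0322 -1.5162]
Step 7: x=[7.0129 9.9936] v=[0.0519 -0.0261]
Max displacement = 3.2187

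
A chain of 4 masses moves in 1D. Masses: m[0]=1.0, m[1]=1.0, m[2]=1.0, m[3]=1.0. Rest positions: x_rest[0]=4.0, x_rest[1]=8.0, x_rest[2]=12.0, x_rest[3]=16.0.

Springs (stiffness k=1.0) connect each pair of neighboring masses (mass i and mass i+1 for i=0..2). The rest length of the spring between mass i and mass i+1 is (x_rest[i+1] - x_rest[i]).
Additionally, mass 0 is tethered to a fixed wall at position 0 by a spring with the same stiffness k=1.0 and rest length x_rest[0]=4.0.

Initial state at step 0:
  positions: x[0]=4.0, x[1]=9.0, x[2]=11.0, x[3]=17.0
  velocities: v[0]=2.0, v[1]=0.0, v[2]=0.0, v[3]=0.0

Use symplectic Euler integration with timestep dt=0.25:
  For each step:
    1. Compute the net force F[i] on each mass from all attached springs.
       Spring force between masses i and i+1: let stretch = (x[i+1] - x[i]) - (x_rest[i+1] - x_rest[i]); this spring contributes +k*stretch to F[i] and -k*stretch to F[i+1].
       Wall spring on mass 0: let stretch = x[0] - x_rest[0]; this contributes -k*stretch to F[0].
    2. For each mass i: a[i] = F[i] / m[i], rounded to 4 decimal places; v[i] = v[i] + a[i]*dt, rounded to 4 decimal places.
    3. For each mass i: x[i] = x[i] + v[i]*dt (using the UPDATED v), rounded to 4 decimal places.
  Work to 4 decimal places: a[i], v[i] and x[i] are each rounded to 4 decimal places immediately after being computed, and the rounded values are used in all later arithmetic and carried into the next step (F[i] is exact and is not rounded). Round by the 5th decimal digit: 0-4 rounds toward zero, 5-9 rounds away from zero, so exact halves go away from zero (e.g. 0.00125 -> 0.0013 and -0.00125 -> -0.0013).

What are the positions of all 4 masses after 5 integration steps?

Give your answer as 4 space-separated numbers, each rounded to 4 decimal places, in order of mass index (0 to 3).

Answer: 5.8283 7.9115 13.2825 15.8246

Derivation:
Step 0: x=[4.0000 9.0000 11.0000 17.0000] v=[2.0000 0.0000 0.0000 0.0000]
Step 1: x=[4.5625 8.8125 11.2500 16.8750] v=[2.2500 -0.7500 1.0000 -0.5000]
Step 2: x=[5.1055 8.5117 11.6992 16.6484] v=[2.1719 -1.2031 1.7969 -0.9063]
Step 3: x=[5.5423 8.1973 12.2585 16.3625] v=[1.7471 -1.2578 2.2373 -1.1436]
Step 4: x=[5.7986 7.9707 12.8205 16.0701] v=[1.0253 -0.9063 2.2480 -1.1696]
Step 5: x=[5.8283 7.9115 13.2825 15.8246] v=[0.1187 -0.2369 1.8480 -0.9820]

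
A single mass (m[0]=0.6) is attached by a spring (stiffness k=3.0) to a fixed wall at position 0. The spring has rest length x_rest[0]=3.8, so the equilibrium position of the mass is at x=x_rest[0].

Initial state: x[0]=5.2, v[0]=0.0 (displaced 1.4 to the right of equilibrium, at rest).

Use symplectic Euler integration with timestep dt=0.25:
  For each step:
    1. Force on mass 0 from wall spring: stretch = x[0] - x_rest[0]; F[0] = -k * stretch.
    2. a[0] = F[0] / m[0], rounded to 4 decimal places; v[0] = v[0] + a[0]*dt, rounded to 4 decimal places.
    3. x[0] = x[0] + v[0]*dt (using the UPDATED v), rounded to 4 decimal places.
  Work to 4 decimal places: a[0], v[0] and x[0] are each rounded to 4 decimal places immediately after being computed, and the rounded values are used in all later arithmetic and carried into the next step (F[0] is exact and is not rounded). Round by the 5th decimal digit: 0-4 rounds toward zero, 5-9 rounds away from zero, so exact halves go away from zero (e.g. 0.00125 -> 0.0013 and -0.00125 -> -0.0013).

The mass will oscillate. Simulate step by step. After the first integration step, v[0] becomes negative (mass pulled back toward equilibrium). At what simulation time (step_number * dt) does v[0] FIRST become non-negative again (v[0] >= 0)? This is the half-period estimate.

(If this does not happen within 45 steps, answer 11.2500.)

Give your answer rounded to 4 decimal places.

Answer: 1.5000

Derivation:
Step 0: x=[5.2000] v=[0.0000]
Step 1: x=[4.7625] v=[-1.7500]
Step 2: x=[4.0242] v=[-2.9531]
Step 3: x=[3.2159] v=[-3.2334]
Step 4: x=[2.5901] v=[-2.5033]
Step 5: x=[2.3424] v=[-0.9909]
Step 6: x=[2.5502] v=[0.8311]
First v>=0 after going negative at step 6, time=1.5000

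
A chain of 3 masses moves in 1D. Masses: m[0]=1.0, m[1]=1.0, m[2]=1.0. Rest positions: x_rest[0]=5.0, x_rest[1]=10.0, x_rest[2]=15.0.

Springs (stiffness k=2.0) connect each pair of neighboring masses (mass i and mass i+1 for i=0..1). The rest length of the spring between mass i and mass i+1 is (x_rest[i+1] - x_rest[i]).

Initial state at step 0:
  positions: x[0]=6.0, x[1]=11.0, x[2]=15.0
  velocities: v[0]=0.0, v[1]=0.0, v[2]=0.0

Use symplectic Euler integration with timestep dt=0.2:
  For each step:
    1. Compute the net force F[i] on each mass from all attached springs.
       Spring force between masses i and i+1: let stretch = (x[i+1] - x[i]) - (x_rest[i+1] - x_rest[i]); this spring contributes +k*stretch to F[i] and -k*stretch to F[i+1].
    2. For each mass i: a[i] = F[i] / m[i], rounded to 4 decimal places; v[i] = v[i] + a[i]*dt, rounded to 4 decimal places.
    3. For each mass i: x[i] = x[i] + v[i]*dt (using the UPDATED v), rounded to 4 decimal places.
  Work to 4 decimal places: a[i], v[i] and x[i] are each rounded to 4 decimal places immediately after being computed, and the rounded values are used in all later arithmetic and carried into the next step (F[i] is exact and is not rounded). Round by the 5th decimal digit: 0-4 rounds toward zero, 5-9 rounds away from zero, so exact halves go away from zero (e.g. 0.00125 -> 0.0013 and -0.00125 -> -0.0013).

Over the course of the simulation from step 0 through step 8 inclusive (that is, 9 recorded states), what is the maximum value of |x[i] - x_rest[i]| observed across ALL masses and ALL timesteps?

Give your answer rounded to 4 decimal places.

Answer: 1.1266

Derivation:
Step 0: x=[6.0000 11.0000 15.0000] v=[0.0000 0.0000 0.0000]
Step 1: x=[6.0000 10.9200 15.0800] v=[0.0000 -0.4000 0.4000]
Step 2: x=[5.9936 10.7792 15.2272] v=[-0.0320 -0.7040 0.7360]
Step 3: x=[5.9700 10.6114 15.4186] v=[-0.1178 -0.8390 0.9568]
Step 4: x=[5.9178 10.4569 15.6254] v=[-0.2612 -0.7727 1.0339]
Step 5: x=[5.8287 10.3527 15.8187] v=[-0.4456 -0.5209 0.9665]
Step 6: x=[5.7015 10.3239 15.9747] v=[-0.6360 -0.1441 0.7801]
Step 7: x=[5.5441 10.3774 16.0787] v=[-0.7870 0.2673 0.5198]
Step 8: x=[5.3734 10.5003 16.1266] v=[-0.8537 0.6145 0.2393]
Max displacement = 1.1266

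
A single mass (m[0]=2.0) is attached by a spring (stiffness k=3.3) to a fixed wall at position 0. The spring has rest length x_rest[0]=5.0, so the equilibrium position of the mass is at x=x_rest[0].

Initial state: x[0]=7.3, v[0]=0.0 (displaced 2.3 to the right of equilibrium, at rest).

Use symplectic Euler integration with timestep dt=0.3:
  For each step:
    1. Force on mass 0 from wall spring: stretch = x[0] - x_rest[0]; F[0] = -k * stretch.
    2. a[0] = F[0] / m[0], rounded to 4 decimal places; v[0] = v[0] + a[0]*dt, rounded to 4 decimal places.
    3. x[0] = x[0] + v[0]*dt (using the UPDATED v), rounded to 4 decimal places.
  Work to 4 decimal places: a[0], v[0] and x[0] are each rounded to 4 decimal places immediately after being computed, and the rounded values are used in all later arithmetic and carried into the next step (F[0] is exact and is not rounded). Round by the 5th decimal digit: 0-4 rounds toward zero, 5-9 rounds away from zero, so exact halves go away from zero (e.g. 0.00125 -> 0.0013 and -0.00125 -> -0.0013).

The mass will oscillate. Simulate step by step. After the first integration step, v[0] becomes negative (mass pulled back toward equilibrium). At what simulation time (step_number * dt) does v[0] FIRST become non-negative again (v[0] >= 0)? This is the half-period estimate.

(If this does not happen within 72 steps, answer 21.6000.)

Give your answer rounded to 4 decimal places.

Answer: 2.7000

Derivation:
Step 0: x=[7.3000] v=[0.0000]
Step 1: x=[6.9585] v=[-1.1385]
Step 2: x=[6.3261] v=[-2.1080]
Step 3: x=[5.4968] v=[-2.7644]
Step 4: x=[4.5937] v=[-3.0103]
Step 5: x=[3.7509] v=[-2.8092]
Step 6: x=[3.0936] v=[-2.1909]
Step 7: x=[2.7194] v=[-1.2472]
Step 8: x=[2.6839] v=[-0.1183]
Step 9: x=[2.9924] v=[1.0282]
First v>=0 after going negative at step 9, time=2.7000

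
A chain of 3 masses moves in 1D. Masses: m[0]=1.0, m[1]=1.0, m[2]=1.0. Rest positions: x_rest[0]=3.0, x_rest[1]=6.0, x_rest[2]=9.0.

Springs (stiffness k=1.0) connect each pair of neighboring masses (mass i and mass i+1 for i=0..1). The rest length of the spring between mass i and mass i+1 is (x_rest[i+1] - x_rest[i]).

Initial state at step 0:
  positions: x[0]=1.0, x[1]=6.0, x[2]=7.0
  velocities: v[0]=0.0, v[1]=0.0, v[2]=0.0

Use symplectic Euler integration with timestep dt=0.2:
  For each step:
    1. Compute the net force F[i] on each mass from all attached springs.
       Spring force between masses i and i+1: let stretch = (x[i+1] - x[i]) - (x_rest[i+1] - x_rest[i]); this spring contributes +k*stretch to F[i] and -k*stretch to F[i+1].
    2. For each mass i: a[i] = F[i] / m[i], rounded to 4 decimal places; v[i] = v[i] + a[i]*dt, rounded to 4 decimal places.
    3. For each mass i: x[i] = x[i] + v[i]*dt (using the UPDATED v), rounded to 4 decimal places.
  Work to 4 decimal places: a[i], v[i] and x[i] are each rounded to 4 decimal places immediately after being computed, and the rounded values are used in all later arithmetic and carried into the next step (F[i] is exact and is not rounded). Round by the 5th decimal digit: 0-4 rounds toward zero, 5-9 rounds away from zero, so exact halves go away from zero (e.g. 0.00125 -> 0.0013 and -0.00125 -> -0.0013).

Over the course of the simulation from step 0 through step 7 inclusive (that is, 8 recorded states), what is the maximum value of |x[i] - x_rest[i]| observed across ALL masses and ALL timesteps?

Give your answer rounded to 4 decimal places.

Answer: 2.5011

Derivation:
Step 0: x=[1.0000 6.0000 7.0000] v=[0.0000 0.0000 0.0000]
Step 1: x=[1.0800 5.8400 7.0800] v=[0.4000 -0.8000 0.4000]
Step 2: x=[1.2304 5.5392 7.2304] v=[0.7520 -1.5040 0.7520]
Step 3: x=[1.4332 5.1337 7.4332] v=[1.0138 -2.0275 1.0138]
Step 4: x=[1.6640 4.6722 7.6640] v=[1.1539 -2.3077 1.1539]
Step 5: x=[1.8951 4.2100 7.8951] v=[1.1555 -2.3110 1.1555]
Step 6: x=[2.0988 3.8026 8.0988] v=[1.0185 -2.0370 1.0185]
Step 7: x=[2.2507 3.4989 8.2507] v=[0.7593 -1.5185 0.7593]
Max displacement = 2.5011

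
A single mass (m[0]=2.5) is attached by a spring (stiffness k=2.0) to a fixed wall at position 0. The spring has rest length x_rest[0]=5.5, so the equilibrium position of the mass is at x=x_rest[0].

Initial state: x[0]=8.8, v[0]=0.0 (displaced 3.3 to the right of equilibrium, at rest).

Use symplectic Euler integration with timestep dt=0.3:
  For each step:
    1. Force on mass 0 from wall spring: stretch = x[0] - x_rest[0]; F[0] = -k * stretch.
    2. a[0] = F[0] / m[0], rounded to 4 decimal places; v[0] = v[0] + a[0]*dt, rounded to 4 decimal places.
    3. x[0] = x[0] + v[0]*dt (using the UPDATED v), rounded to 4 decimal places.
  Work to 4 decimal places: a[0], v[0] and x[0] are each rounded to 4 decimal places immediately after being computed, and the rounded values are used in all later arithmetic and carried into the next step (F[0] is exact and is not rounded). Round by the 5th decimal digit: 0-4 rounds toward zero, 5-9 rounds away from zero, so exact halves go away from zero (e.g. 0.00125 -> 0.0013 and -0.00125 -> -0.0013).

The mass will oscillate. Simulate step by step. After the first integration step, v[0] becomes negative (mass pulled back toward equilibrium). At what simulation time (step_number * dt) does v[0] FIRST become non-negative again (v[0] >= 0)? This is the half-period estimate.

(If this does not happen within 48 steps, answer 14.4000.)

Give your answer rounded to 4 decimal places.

Step 0: x=[8.8000] v=[0.0000]
Step 1: x=[8.5624] v=[-0.7920]
Step 2: x=[8.1043] v=[-1.5270]
Step 3: x=[7.4587] v=[-2.1520]
Step 4: x=[6.6721] v=[-2.6221]
Step 5: x=[5.8011] v=[-2.9034]
Step 6: x=[4.9084] v=[-2.9757]
Step 7: x=[4.0583] v=[-2.8337]
Step 8: x=[3.3120] v=[-2.4877]
Step 9: x=[2.7232] v=[-1.9626]
Step 10: x=[2.3343] v=[-1.2962]
Step 11: x=[2.1734] v=[-0.5364]
Step 12: x=[2.2520] v=[0.2620]
First v>=0 after going negative at step 12, time=3.6000

Answer: 3.6000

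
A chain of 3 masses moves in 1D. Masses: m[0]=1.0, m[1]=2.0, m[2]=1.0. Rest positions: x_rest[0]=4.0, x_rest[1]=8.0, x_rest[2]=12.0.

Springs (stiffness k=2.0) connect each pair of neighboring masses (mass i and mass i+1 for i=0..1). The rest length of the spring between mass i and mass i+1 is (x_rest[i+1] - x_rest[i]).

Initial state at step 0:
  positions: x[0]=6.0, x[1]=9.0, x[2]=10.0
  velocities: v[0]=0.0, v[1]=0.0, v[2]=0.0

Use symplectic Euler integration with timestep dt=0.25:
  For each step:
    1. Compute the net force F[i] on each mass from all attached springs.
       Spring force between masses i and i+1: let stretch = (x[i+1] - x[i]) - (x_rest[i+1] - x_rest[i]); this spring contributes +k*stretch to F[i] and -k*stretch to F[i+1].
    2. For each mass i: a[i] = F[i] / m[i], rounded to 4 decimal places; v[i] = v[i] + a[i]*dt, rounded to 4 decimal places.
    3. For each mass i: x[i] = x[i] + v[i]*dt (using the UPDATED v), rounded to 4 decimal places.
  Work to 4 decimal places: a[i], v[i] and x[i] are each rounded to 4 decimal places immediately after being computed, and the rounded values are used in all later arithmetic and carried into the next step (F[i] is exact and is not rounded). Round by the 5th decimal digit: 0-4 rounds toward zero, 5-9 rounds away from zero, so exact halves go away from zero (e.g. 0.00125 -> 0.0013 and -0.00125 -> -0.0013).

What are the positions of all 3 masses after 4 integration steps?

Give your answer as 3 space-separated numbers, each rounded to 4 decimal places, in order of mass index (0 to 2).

Answer: 4.7759 8.1661 12.8921

Derivation:
Step 0: x=[6.0000 9.0000 10.0000] v=[0.0000 0.0000 0.0000]
Step 1: x=[5.8750 8.8750 10.3750] v=[-0.5000 -0.5000 1.5000]
Step 2: x=[5.6250 8.6563 11.0625] v=[-1.0000 -0.8750 2.7500]
Step 3: x=[5.2539 8.3985 11.9492] v=[-1.4844 -1.0313 3.5469]
Step 4: x=[4.7759 8.1661 12.8921] v=[-1.9121 -0.9298 3.7716]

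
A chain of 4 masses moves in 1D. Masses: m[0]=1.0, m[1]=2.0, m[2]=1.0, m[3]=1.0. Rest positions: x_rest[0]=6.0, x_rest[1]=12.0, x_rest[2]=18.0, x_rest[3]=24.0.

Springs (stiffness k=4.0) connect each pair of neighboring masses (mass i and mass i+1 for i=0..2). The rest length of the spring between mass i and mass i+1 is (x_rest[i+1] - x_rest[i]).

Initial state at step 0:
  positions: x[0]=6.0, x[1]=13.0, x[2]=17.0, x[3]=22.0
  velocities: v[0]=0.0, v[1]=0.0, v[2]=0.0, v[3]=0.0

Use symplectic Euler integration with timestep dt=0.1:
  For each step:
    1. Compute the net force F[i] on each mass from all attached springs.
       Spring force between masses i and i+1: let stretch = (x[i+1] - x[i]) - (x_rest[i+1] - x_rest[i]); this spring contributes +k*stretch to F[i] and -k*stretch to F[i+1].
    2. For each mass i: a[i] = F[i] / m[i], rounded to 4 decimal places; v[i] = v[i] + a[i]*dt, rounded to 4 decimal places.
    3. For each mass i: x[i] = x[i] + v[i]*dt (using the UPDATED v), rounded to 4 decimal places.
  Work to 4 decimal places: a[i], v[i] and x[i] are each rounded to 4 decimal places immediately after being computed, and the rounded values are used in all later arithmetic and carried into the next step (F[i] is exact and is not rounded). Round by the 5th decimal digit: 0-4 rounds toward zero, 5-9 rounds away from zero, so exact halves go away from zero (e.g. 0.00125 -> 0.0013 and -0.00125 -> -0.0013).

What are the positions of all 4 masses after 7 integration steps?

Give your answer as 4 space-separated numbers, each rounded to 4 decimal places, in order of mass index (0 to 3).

Step 0: x=[6.0000 13.0000 17.0000 22.0000] v=[0.0000 0.0000 0.0000 0.0000]
Step 1: x=[6.0400 12.9400 17.0400 22.0400] v=[0.4000 -0.6000 0.4000 0.4000]
Step 2: x=[6.1160 12.8240 17.1160 22.1200] v=[0.7600 -1.1600 0.7600 0.8000]
Step 3: x=[6.2203 12.6597 17.2205 22.2398] v=[1.0432 -1.6432 1.0448 1.1984]
Step 4: x=[6.3422 12.4578 17.3433 22.3989] v=[1.2190 -2.0189 1.2282 1.5907]
Step 5: x=[6.4687 12.2313 17.4729 22.5958] v=[1.2652 -2.2649 1.2962 1.9685]
Step 6: x=[6.5857 11.9944 17.5978 22.8277] v=[1.1702 -2.3691 1.2487 2.3193]
Step 7: x=[6.6791 11.7614 17.7077 23.0904] v=[0.9337 -2.3302 1.0993 2.6273]

Answer: 6.6791 11.7614 17.7077 23.0904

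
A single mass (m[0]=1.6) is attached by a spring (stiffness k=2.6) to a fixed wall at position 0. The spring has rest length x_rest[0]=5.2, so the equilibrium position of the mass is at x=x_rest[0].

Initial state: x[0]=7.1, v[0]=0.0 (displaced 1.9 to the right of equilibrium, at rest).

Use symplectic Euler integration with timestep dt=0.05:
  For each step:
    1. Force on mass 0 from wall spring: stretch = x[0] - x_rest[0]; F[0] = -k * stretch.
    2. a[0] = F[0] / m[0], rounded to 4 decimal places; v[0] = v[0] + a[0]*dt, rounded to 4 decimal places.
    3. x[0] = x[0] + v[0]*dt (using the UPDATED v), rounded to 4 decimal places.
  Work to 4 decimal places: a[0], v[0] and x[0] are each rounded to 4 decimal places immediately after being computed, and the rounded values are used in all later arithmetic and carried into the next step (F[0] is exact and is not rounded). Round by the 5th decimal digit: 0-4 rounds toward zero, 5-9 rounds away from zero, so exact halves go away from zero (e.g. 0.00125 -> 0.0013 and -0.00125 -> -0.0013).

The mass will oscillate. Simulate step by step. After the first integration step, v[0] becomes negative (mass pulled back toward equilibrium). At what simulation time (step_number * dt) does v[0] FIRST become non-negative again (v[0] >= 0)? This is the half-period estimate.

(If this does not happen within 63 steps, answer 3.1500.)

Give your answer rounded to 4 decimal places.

Answer: 2.5000

Derivation:
Step 0: x=[7.1000] v=[0.0000]
Step 1: x=[7.0923] v=[-0.1544]
Step 2: x=[7.0769] v=[-0.3082]
Step 3: x=[7.0539] v=[-0.4607]
Step 4: x=[7.0233] v=[-0.6113]
Step 5: x=[6.9853] v=[-0.7594]
Step 6: x=[6.9401] v=[-0.9045]
Step 7: x=[6.8878] v=[-1.0459]
Step 8: x=[6.8287] v=[-1.1830]
Step 9: x=[6.7629] v=[-1.3153]
Step 10: x=[6.6908] v=[-1.4423]
Step 11: x=[6.6126] v=[-1.5634]
Step 12: x=[6.5287] v=[-1.6782]
Step 13: x=[6.4394] v=[-1.7862]
Step 14: x=[6.3451] v=[-1.8869]
Step 15: x=[6.2461] v=[-1.9799]
Step 16: x=[6.1429] v=[-2.0649]
Step 17: x=[6.0358] v=[-2.1415]
Step 18: x=[5.9253] v=[-2.2094]
Step 19: x=[5.8119] v=[-2.2683]
Step 20: x=[5.6960] v=[-2.3180]
Step 21: x=[5.5781] v=[-2.3583]
Step 22: x=[5.4587] v=[-2.3890]
Step 23: x=[5.3382] v=[-2.4100]
Step 24: x=[5.2171] v=[-2.4212]
Step 25: x=[5.0960] v=[-2.4226]
Step 26: x=[4.9753] v=[-2.4142]
Step 27: x=[4.8555] v=[-2.3959]
Step 28: x=[4.7371] v=[-2.3679]
Step 29: x=[4.6206] v=[-2.3303]
Step 30: x=[4.5064] v=[-2.2832]
Step 31: x=[4.3951] v=[-2.2268]
Step 32: x=[4.2870] v=[-2.1614]
Step 33: x=[4.1826] v=[-2.0872]
Step 34: x=[4.0824] v=[-2.0045]
Step 35: x=[3.9867] v=[-1.9137]
Step 36: x=[3.8959] v=[-1.8151]
Step 37: x=[3.8104] v=[-1.7091]
Step 38: x=[3.7306] v=[-1.5962]
Step 39: x=[3.6568] v=[-1.4768]
Step 40: x=[3.5892] v=[-1.3514]
Step 41: x=[3.5282] v=[-1.2205]
Step 42: x=[3.4740] v=[-1.0847]
Step 43: x=[3.4268] v=[-0.9445]
Step 44: x=[3.3868] v=[-0.8004]
Step 45: x=[3.3541] v=[-0.6531]
Step 46: x=[3.3289] v=[-0.5031]
Step 47: x=[3.3113] v=[-0.3511]
Step 48: x=[3.3014] v=[-0.1976]
Step 49: x=[3.2992] v=[-0.0433]
Step 50: x=[3.3048] v=[0.1111]
First v>=0 after going negative at step 50, time=2.5000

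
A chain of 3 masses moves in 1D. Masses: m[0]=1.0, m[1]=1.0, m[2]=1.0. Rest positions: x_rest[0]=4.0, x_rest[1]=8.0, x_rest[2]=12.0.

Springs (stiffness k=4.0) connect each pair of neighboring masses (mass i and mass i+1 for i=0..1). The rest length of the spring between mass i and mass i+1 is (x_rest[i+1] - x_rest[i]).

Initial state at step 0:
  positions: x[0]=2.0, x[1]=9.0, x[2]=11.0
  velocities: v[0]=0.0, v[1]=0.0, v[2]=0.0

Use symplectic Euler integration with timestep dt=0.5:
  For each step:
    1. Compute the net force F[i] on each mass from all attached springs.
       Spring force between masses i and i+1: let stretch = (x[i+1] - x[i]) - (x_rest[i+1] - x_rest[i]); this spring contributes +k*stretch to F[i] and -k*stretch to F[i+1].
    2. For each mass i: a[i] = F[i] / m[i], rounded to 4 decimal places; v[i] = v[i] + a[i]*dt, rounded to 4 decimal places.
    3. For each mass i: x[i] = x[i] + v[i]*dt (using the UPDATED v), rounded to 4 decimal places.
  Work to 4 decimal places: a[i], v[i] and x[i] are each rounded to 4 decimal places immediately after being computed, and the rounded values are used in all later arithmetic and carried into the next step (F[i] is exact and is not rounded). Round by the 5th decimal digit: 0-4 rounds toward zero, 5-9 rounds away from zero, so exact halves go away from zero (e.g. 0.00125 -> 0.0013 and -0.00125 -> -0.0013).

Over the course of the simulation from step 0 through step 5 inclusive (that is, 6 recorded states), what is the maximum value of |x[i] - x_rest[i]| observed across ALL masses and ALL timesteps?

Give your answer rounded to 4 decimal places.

Step 0: x=[2.0000 9.0000 11.0000] v=[0.0000 0.0000 0.0000]
Step 1: x=[5.0000 4.0000 13.0000] v=[6.0000 -10.0000 4.0000]
Step 2: x=[3.0000 9.0000 10.0000] v=[-4.0000 10.0000 -6.0000]
Step 3: x=[3.0000 9.0000 10.0000] v=[0.0000 0.0000 0.0000]
Step 4: x=[5.0000 4.0000 13.0000] v=[4.0000 -10.0000 6.0000]
Step 5: x=[2.0000 9.0000 11.0000] v=[-6.0000 10.0000 -4.0000]
Max displacement = 4.0000

Answer: 4.0000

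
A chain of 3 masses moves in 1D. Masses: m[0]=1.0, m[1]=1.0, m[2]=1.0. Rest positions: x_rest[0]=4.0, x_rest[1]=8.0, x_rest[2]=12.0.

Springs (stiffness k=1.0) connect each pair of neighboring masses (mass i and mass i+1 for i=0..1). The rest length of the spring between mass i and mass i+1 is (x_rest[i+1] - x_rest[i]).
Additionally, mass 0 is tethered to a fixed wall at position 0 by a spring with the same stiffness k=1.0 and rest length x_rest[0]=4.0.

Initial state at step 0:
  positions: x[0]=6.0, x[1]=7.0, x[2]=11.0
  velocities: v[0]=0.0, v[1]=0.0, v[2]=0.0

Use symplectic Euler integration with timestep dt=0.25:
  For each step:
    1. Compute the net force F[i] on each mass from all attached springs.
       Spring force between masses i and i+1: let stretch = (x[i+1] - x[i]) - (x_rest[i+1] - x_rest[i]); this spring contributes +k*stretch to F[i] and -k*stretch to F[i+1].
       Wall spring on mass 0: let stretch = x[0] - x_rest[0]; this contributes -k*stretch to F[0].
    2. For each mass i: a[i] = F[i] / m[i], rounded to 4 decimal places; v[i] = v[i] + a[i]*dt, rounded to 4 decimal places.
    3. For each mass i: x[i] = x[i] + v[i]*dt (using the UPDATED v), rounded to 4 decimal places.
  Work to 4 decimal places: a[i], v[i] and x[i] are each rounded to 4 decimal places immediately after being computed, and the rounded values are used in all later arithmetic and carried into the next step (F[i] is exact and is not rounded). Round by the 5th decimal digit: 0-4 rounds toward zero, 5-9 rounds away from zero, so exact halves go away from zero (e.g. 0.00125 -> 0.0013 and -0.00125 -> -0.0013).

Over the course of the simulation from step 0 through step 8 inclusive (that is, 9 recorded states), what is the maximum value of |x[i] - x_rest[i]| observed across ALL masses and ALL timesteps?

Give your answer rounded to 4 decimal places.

Answer: 2.0032

Derivation:
Step 0: x=[6.0000 7.0000 11.0000] v=[0.0000 0.0000 0.0000]
Step 1: x=[5.6875 7.1875 11.0000] v=[-1.2500 0.7500 0.0000]
Step 2: x=[5.1133 7.5195 11.0117] v=[-2.2969 1.3281 0.0469]
Step 3: x=[4.3699 7.9194 11.0552] v=[-2.9737 1.5996 0.1739]
Step 4: x=[3.5752 8.2935 11.1527] v=[-3.1788 1.4962 0.3900]
Step 5: x=[2.8520 8.5514 11.3215] v=[-2.8930 1.0314 0.6752]
Step 6: x=[2.3067 8.6262 11.5672] v=[-2.1812 0.2991 0.9827]
Step 7: x=[2.0122 8.4898 11.8791] v=[-1.1780 -0.5455 1.2475]
Step 8: x=[1.9968 8.1604 12.2292] v=[-0.0617 -1.3176 1.4002]
Max displacement = 2.0032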